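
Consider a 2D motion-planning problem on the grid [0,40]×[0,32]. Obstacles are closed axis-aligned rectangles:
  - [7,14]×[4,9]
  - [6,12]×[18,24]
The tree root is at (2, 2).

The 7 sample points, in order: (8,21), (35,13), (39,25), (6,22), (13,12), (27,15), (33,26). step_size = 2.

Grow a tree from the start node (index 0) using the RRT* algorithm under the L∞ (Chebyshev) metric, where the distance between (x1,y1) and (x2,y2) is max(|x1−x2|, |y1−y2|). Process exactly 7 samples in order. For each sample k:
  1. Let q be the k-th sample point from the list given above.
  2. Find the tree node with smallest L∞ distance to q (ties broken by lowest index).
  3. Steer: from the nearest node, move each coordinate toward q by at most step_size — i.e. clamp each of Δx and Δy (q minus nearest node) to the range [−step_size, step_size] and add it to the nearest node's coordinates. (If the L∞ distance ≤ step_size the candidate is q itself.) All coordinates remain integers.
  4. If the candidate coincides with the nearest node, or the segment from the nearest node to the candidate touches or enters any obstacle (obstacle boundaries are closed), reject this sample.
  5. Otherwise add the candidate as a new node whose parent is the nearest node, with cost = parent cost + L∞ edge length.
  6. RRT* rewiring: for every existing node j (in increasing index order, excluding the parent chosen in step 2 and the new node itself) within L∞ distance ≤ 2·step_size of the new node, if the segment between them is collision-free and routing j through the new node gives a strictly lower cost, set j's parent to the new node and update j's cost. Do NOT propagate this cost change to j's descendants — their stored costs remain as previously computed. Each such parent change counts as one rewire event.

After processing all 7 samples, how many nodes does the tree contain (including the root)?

1. q=(8,21) nearest=0 d=19 new=(4,4) → add node 1 parent=0 cost=2
2. q=(35,13) nearest=1 d=31 new=(6,6) → add node 2 parent=1 cost=4
3. q=(39,25) nearest=2 d=33 new=(8,8) → blocked by [7,14]×[4,9], reject
4. q=(6,22) nearest=2 d=16 new=(6,8) → add node 3 parent=2 cost=6
5. q=(13,12) nearest=2 d=7 new=(8,8) → blocked by [7,14]×[4,9], reject
6. q=(27,15) nearest=2 d=21 new=(8,8) → blocked by [7,14]×[4,9], reject
7. q=(33,26) nearest=2 d=27 new=(8,8) → blocked by [7,14]×[4,9], reject

Node count: 4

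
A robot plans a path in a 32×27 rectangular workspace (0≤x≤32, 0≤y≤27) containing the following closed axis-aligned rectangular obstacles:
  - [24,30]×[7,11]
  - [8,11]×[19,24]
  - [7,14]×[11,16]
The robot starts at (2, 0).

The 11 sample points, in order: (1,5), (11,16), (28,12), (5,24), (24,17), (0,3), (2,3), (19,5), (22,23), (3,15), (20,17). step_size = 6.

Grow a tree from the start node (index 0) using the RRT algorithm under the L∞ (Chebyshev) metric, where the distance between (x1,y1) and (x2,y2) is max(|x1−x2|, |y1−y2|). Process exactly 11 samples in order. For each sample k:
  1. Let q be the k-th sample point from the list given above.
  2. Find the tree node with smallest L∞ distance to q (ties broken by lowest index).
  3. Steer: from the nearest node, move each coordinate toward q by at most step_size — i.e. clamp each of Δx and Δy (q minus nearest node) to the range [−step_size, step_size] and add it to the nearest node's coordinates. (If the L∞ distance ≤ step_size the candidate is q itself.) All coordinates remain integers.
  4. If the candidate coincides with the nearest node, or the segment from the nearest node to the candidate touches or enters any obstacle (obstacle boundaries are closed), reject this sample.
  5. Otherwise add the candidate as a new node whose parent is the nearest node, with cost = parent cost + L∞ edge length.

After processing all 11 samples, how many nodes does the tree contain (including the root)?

1. q=(1,5) nearest=0 d=5 new=(1,5) → add node 1 parent=0 cost=5
2. q=(11,16) nearest=1 d=11 new=(7,11) → blocked by [7,14]×[11,16], reject
3. q=(28,12) nearest=0 d=26 new=(8,6) → add node 2 parent=0 cost=6
4. q=(5,24) nearest=2 d=18 new=(5,12) → add node 3 parent=2 cost=12
5. q=(24,17) nearest=2 d=16 new=(14,12) → blocked by [7,14]×[11,16], reject
6. q=(0,3) nearest=1 d=2 new=(0,3) → add node 4 parent=1 cost=7
7. q=(2,3) nearest=1 d=2 new=(2,3) → add node 5 parent=1 cost=7
8. q=(19,5) nearest=2 d=11 new=(14,5) → add node 6 parent=2 cost=12
9. q=(22,23) nearest=2 d=17 new=(14,12) → blocked by [7,14]×[11,16], reject
10. q=(3,15) nearest=3 d=3 new=(3,15) → add node 7 parent=3 cost=15
11. q=(20,17) nearest=2 d=12 new=(14,12) → blocked by [7,14]×[11,16], reject

Node count: 8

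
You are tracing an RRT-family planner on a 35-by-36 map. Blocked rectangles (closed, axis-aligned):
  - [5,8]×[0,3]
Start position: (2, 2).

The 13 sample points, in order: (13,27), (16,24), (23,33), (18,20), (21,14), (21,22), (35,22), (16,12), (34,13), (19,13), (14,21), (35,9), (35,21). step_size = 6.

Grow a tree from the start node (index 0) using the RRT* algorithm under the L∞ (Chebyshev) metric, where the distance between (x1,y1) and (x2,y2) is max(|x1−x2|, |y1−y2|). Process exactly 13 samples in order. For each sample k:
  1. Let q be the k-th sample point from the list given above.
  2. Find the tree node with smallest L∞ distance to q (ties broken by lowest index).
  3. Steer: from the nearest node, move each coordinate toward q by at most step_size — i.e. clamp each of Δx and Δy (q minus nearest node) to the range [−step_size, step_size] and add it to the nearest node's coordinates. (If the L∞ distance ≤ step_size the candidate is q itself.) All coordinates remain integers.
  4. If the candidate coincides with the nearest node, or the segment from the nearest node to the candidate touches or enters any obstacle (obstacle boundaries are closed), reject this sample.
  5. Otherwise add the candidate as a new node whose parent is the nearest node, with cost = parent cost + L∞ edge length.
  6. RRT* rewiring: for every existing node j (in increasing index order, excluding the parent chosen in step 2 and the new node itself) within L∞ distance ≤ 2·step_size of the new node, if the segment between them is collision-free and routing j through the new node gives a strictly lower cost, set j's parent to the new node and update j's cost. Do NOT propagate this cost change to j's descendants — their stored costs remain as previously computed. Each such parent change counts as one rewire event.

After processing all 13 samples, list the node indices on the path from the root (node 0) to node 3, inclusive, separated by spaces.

Path: 0 1 2 3

1. q=(13,27) nearest=0 d=25 new=(8,8) → add node 1 parent=0 cost=6
2. q=(16,24) nearest=1 d=16 new=(14,14) → add node 2 parent=1 cost=12
3. q=(23,33) nearest=2 d=19 new=(20,20) → add node 3 parent=2 cost=18
4. q=(18,20) nearest=3 d=2 new=(18,20) → add node 4 parent=3 cost=20
5. q=(21,14) nearest=3 d=6 new=(21,14) → add node 5 parent=3 cost=24
6. q=(21,22) nearest=3 d=2 new=(21,22) → add node 6 parent=3 cost=20
7. q=(35,22) nearest=5 d=14 new=(27,20) → add node 7 parent=5 cost=30
8. q=(16,12) nearest=2 d=2 new=(16,12) → add node 8 parent=2 cost=14; rewire 5→8 (19<24); rewire 7→8 (25<30)
9. q=(34,13) nearest=7 d=7 new=(33,14) → add node 9 parent=7 cost=31
10. q=(19,13) nearest=5 d=2 new=(19,13) → add node 10 parent=5 cost=21
11. q=(14,21) nearest=4 d=4 new=(14,21) → add node 11 parent=4 cost=24
12. q=(35,9) nearest=9 d=5 new=(35,9) → add node 12 parent=9 cost=36
13. q=(35,21) nearest=9 d=7 new=(35,20) → add node 13 parent=9 cost=37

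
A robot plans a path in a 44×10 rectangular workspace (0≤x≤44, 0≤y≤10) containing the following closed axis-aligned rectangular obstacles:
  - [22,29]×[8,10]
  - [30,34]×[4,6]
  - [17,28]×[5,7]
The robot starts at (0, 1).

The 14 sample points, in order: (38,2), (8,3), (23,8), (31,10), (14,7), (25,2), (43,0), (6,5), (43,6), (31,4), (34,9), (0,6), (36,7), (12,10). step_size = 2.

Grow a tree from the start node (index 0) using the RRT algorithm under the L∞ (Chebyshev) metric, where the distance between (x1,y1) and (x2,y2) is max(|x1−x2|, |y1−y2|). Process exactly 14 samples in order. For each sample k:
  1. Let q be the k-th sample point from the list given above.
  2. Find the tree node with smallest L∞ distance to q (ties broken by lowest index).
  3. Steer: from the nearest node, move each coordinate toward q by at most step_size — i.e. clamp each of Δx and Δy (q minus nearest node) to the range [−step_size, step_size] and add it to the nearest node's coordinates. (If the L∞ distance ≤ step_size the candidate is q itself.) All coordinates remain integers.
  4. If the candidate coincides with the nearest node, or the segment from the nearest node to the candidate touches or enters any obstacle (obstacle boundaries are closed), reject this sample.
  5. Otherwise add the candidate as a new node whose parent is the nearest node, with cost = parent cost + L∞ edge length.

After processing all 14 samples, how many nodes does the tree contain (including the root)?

1. q=(38,2) nearest=0 d=38 new=(2,2) → add node 1 parent=0 cost=2
2. q=(8,3) nearest=1 d=6 new=(4,3) → add node 2 parent=1 cost=4
3. q=(23,8) nearest=2 d=19 new=(6,5) → add node 3 parent=2 cost=6
4. q=(31,10) nearest=3 d=25 new=(8,7) → add node 4 parent=3 cost=8
5. q=(14,7) nearest=4 d=6 new=(10,7) → add node 5 parent=4 cost=10
6. q=(25,2) nearest=5 d=15 new=(12,5) → add node 6 parent=5 cost=12
7. q=(43,0) nearest=6 d=31 new=(14,3) → add node 7 parent=6 cost=14
8. q=(6,5) nearest=3 d=0 → coincident, reject
9. q=(43,6) nearest=7 d=29 new=(16,5) → add node 8 parent=7 cost=16
10. q=(31,4) nearest=8 d=15 new=(18,4) → add node 9 parent=8 cost=18
11. q=(34,9) nearest=9 d=16 new=(20,6) → blocked by [17,28]×[5,7], reject
12. q=(0,6) nearest=1 d=4 new=(0,4) → add node 10 parent=1 cost=4
13. q=(36,7) nearest=9 d=18 new=(20,6) → blocked by [17,28]×[5,7], reject
14. q=(12,10) nearest=5 d=3 new=(12,9) → add node 11 parent=5 cost=12

Node count: 12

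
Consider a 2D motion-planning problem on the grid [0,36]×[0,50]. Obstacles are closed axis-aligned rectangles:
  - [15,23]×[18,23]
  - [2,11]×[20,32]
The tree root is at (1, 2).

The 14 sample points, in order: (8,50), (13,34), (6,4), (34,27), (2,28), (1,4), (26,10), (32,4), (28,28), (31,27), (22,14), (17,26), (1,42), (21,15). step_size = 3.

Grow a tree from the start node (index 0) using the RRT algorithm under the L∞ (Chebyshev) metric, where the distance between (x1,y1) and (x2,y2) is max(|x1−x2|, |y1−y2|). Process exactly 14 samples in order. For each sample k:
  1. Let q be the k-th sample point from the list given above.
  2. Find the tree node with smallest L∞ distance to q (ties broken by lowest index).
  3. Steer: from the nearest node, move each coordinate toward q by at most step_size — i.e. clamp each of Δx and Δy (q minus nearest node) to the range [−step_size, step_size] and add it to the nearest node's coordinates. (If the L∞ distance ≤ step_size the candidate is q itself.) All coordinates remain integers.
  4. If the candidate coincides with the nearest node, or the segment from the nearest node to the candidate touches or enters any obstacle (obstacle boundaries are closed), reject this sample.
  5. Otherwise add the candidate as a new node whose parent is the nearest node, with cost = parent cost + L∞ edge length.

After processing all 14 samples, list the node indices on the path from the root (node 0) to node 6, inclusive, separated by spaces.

1. q=(8,50) nearest=0 d=48 new=(4,5) → add node 1 parent=0 cost=3
2. q=(13,34) nearest=1 d=29 new=(7,8) → add node 2 parent=1 cost=6
3. q=(6,4) nearest=1 d=2 new=(6,4) → add node 3 parent=1 cost=5
4. q=(34,27) nearest=2 d=27 new=(10,11) → add node 4 parent=2 cost=9
5. q=(2,28) nearest=4 d=17 new=(7,14) → add node 5 parent=4 cost=12
6. q=(1,4) nearest=0 d=2 new=(1,4) → add node 6 parent=0 cost=2
7. q=(26,10) nearest=4 d=16 new=(13,10) → add node 7 parent=4 cost=12
8. q=(32,4) nearest=7 d=19 new=(16,7) → add node 8 parent=7 cost=15
9. q=(28,28) nearest=4 d=18 new=(13,14) → add node 9 parent=4 cost=12
10. q=(31,27) nearest=7 d=18 new=(16,13) → add node 10 parent=7 cost=15
11. q=(22,14) nearest=10 d=6 new=(19,14) → add node 11 parent=10 cost=18
12. q=(17,26) nearest=5 d=12 new=(10,17) → add node 12 parent=5 cost=15
13. q=(1,42) nearest=12 d=25 new=(7,20) → blocked by [2,11]×[20,32], reject
14. q=(21,15) nearest=11 d=2 new=(21,15) → add node 13 parent=11 cost=20

Path: 0 6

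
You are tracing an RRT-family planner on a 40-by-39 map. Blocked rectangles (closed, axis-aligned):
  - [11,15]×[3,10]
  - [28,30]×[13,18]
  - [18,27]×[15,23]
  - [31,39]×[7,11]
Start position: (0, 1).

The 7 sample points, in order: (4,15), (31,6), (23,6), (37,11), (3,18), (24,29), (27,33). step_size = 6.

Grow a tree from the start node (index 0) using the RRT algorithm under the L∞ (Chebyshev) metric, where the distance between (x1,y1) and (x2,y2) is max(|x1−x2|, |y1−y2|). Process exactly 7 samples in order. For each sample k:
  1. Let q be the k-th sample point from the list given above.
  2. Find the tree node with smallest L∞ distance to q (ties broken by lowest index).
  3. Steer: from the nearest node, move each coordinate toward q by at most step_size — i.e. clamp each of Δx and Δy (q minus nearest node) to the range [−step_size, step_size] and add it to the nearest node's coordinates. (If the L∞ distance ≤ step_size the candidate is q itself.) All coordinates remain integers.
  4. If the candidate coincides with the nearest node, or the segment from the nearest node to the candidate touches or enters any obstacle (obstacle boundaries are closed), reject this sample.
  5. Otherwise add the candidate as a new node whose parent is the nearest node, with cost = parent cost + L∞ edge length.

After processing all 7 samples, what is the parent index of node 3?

1. q=(4,15) nearest=0 d=14 new=(4,7) → add node 1 parent=0 cost=6
2. q=(31,6) nearest=1 d=27 new=(10,6) → add node 2 parent=1 cost=12
3. q=(23,6) nearest=2 d=13 new=(16,6) → blocked by [11,15]×[3,10], reject
4. q=(37,11) nearest=2 d=27 new=(16,11) → blocked by [11,15]×[3,10], reject
5. q=(3,18) nearest=1 d=11 new=(3,13) → add node 3 parent=1 cost=12
6. q=(24,29) nearest=3 d=21 new=(9,19) → add node 4 parent=3 cost=18
7. q=(27,33) nearest=4 d=18 new=(15,25) → add node 5 parent=4 cost=24

Parent of node 3: 1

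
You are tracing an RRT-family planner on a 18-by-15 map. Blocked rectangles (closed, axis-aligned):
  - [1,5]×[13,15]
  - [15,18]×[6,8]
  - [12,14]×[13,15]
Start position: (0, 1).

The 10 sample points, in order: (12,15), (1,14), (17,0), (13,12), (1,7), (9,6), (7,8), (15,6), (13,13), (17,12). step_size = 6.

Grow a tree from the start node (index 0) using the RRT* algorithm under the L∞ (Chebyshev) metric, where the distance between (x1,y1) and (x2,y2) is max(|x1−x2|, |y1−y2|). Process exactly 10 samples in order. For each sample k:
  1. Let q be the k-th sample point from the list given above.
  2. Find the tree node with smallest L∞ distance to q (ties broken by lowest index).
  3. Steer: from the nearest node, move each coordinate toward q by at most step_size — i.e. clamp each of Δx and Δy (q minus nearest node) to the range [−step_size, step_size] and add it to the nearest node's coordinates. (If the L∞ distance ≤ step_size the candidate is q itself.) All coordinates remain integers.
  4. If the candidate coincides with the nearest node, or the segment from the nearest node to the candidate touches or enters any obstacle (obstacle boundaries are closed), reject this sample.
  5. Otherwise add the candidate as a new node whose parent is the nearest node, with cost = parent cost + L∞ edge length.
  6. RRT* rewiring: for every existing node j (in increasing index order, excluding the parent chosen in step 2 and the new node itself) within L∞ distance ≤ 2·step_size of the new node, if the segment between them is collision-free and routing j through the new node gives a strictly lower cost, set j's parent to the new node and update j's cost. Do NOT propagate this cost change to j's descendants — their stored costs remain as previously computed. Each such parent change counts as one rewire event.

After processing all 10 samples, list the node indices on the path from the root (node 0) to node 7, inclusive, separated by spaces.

1. q=(12,15) nearest=0 d=14 new=(6,7) → add node 1 parent=0 cost=6
2. q=(1,14) nearest=1 d=7 new=(1,13) → blocked by [1,5]×[13,15], reject
3. q=(17,0) nearest=1 d=11 new=(12,1) → add node 2 parent=1 cost=12
4. q=(13,12) nearest=1 d=7 new=(12,12) → add node 3 parent=1 cost=12
5. q=(1,7) nearest=1 d=5 new=(1,7) → add node 4 parent=1 cost=11
6. q=(9,6) nearest=1 d=3 new=(9,6) → add node 5 parent=1 cost=9
7. q=(7,8) nearest=1 d=1 new=(7,8) → add node 6 parent=1 cost=7
8. q=(15,6) nearest=2 d=5 new=(15,6) → blocked by [15,18]×[6,8], reject
9. q=(13,13) nearest=3 d=1 new=(13,13) → blocked by [12,14]×[13,15], reject
10. q=(17,12) nearest=3 d=5 new=(17,12) → add node 7 parent=3 cost=17

Path: 0 1 3 7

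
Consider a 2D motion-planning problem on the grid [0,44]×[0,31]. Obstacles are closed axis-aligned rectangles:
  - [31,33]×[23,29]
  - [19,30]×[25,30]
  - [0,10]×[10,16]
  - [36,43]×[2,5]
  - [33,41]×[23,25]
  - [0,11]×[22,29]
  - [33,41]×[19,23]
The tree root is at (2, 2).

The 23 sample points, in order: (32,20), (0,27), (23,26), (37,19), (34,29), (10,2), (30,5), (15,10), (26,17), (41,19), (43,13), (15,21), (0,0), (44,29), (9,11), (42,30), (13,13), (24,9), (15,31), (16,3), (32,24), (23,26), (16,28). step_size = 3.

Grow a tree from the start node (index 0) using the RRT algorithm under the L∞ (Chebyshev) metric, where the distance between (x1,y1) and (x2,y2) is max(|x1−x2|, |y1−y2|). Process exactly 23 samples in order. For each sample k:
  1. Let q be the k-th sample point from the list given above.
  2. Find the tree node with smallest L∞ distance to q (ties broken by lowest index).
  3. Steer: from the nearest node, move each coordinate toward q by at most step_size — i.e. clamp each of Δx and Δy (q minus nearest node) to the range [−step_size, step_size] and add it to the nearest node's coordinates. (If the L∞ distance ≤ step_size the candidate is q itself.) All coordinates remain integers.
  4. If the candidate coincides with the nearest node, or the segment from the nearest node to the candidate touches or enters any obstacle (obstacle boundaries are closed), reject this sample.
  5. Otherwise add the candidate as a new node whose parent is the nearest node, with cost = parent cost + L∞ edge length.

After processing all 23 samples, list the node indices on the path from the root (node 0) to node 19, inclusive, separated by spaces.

1. q=(32,20) nearest=0 d=30 new=(5,5) → add node 1 parent=0 cost=3
2. q=(0,27) nearest=1 d=22 new=(2,8) → add node 2 parent=1 cost=6
3. q=(23,26) nearest=1 d=21 new=(8,8) → add node 3 parent=1 cost=6
4. q=(37,19) nearest=3 d=29 new=(11,11) → blocked by [0,10]×[10,16], reject
5. q=(34,29) nearest=3 d=26 new=(11,11) → blocked by [0,10]×[10,16], reject
6. q=(10,2) nearest=1 d=5 new=(8,2) → add node 4 parent=1 cost=6
7. q=(30,5) nearest=3 d=22 new=(11,5) → add node 5 parent=3 cost=9
8. q=(15,10) nearest=5 d=5 new=(14,8) → add node 6 parent=5 cost=12
9. q=(26,17) nearest=6 d=12 new=(17,11) → add node 7 parent=6 cost=15
10. q=(41,19) nearest=7 d=24 new=(20,14) → add node 8 parent=7 cost=18
11. q=(43,13) nearest=8 d=23 new=(23,13) → add node 9 parent=8 cost=21
12. q=(15,21) nearest=8 d=7 new=(17,17) → add node 10 parent=8 cost=21
13. q=(0,0) nearest=0 d=2 new=(0,0) → add node 11 parent=0 cost=2
14. q=(44,29) nearest=9 d=21 new=(26,16) → add node 12 parent=9 cost=24
15. q=(9,11) nearest=3 d=3 new=(9,11) → blocked by [0,10]×[10,16], reject
16. q=(42,30) nearest=12 d=16 new=(29,19) → add node 13 parent=12 cost=27
17. q=(13,13) nearest=7 d=4 new=(14,13) → add node 14 parent=7 cost=18
18. q=(24,9) nearest=9 d=4 new=(24,10) → add node 15 parent=9 cost=24
19. q=(15,31) nearest=10 d=14 new=(15,20) → add node 16 parent=10 cost=24
20. q=(16,3) nearest=5 d=5 new=(14,3) → add node 17 parent=5 cost=12
21. q=(32,24) nearest=13 d=5 new=(32,22) → add node 18 parent=13 cost=30
22. q=(23,26) nearest=13 d=7 new=(26,22) → add node 19 parent=13 cost=30
23. q=(16,28) nearest=16 d=8 new=(16,23) → add node 20 parent=16 cost=27

Path: 0 1 3 5 6 7 8 9 12 13 19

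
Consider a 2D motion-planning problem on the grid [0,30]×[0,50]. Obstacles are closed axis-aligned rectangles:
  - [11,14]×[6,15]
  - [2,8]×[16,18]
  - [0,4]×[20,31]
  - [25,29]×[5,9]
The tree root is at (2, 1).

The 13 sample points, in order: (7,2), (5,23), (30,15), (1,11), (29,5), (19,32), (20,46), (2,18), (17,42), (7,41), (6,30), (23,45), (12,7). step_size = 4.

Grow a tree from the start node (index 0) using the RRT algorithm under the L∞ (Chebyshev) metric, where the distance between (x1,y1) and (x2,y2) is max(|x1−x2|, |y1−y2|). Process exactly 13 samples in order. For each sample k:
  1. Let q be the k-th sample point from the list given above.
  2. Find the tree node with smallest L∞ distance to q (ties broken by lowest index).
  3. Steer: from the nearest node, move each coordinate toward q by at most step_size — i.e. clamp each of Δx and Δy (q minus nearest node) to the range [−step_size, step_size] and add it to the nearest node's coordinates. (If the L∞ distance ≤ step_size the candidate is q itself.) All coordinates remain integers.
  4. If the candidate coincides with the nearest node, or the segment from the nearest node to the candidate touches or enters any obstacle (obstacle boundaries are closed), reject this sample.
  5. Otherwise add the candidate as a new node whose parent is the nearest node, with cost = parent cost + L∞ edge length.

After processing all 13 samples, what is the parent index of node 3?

1. q=(7,2) nearest=0 d=5 new=(6,2) → add node 1 parent=0 cost=4
2. q=(5,23) nearest=1 d=21 new=(5,6) → add node 2 parent=1 cost=8
3. q=(30,15) nearest=1 d=24 new=(10,6) → add node 3 parent=1 cost=8
4. q=(1,11) nearest=2 d=5 new=(1,10) → add node 4 parent=2 cost=12
5. q=(29,5) nearest=3 d=19 new=(14,5) → add node 5 parent=3 cost=12
6. q=(19,32) nearest=4 d=22 new=(5,14) → add node 6 parent=4 cost=16
7. q=(20,46) nearest=6 d=32 new=(9,18) → blocked by [2,8]×[16,18], reject
8. q=(2,18) nearest=6 d=4 new=(2,18) → blocked by [2,8]×[16,18], reject
9. q=(17,42) nearest=6 d=28 new=(9,18) → blocked by [2,8]×[16,18], reject
10. q=(7,41) nearest=6 d=27 new=(7,18) → blocked by [2,8]×[16,18], reject
11. q=(6,30) nearest=6 d=16 new=(6,18) → blocked by [2,8]×[16,18], reject
12. q=(23,45) nearest=6 d=31 new=(9,18) → blocked by [2,8]×[16,18], reject
13. q=(12,7) nearest=3 d=2 new=(12,7) → blocked by [11,14]×[6,15], reject

Parent of node 3: 1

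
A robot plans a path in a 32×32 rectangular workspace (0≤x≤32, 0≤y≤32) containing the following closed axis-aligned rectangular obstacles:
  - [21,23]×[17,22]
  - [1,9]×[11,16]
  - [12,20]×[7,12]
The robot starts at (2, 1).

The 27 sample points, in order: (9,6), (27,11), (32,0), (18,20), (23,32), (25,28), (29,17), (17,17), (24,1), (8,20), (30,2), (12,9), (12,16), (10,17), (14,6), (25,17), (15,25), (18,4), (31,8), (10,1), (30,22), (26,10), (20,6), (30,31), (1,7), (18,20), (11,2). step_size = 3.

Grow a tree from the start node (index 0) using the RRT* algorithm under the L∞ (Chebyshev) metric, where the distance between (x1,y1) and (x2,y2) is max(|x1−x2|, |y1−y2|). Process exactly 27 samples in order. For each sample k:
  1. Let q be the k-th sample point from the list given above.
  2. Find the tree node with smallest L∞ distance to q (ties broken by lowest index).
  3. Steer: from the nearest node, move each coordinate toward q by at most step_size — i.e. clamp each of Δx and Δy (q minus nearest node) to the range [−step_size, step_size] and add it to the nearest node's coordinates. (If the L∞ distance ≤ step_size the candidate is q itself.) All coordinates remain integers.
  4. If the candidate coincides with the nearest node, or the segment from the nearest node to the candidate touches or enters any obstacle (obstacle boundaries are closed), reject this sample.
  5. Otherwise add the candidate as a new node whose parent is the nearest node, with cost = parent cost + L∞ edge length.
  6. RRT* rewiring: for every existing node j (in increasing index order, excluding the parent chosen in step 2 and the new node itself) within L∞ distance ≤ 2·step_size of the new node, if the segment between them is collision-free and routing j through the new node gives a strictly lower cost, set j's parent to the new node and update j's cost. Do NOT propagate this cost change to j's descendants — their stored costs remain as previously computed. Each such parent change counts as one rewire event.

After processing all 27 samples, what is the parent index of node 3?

Parent of node 3: 2

1. q=(9,6) nearest=0 d=7 new=(5,4) → add node 1 parent=0 cost=3
2. q=(27,11) nearest=1 d=22 new=(8,7) → add node 2 parent=1 cost=6
3. q=(32,0) nearest=2 d=24 new=(11,4) → add node 3 parent=2 cost=9
4. q=(18,20) nearest=2 d=13 new=(11,10) → add node 4 parent=2 cost=9
5. q=(23,32) nearest=4 d=22 new=(14,13) → blocked by [12,20]×[7,12], reject
6. q=(25,28) nearest=4 d=18 new=(14,13) → blocked by [12,20]×[7,12], reject
7. q=(29,17) nearest=3 d=18 new=(14,7) → blocked by [12,20]×[7,12], reject
8. q=(17,17) nearest=4 d=7 new=(14,13) → blocked by [12,20]×[7,12], reject
9. q=(24,1) nearest=3 d=13 new=(14,1) → add node 5 parent=3 cost=12
10. q=(8,20) nearest=4 d=10 new=(8,13) → blocked by [1,9]×[11,16], reject
11. q=(30,2) nearest=5 d=16 new=(17,2) → add node 6 parent=5 cost=15
12. q=(12,9) nearest=4 d=1 new=(12,9) → blocked by [12,20]×[7,12], reject
13. q=(12,16) nearest=4 d=6 new=(12,13) → add node 7 parent=4 cost=12
14. q=(10,17) nearest=7 d=4 new=(10,16) → add node 8 parent=7 cost=15
15. q=(14,6) nearest=3 d=3 new=(14,6) → add node 9 parent=3 cost=12
16. q=(25,17) nearest=9 d=11 new=(17,9) → blocked by [12,20]×[7,12], reject
17. q=(15,25) nearest=8 d=9 new=(13,19) → add node 10 parent=8 cost=18
18. q=(18,4) nearest=6 d=2 new=(18,4) → add node 11 parent=6 cost=17
19. q=(31,8) nearest=11 d=13 new=(21,7) → add node 12 parent=11 cost=20
20. q=(10,1) nearest=3 d=3 new=(10,1) → add node 13 parent=3 cost=12
21. q=(30,22) nearest=12 d=15 new=(24,10) → add node 14 parent=12 cost=23
22. q=(26,10) nearest=14 d=2 new=(26,10) → add node 15 parent=14 cost=25
23. q=(20,6) nearest=12 d=1 new=(20,6) → add node 16 parent=12 cost=21
24. q=(30,31) nearest=10 d=17 new=(16,22) → add node 17 parent=10 cost=21
25. q=(1,7) nearest=1 d=4 new=(2,7) → add node 18 parent=1 cost=6
26. q=(18,20) nearest=17 d=2 new=(18,20) → add node 19 parent=17 cost=23
27. q=(11,2) nearest=13 d=1 new=(11,2) → add node 20 parent=13 cost=13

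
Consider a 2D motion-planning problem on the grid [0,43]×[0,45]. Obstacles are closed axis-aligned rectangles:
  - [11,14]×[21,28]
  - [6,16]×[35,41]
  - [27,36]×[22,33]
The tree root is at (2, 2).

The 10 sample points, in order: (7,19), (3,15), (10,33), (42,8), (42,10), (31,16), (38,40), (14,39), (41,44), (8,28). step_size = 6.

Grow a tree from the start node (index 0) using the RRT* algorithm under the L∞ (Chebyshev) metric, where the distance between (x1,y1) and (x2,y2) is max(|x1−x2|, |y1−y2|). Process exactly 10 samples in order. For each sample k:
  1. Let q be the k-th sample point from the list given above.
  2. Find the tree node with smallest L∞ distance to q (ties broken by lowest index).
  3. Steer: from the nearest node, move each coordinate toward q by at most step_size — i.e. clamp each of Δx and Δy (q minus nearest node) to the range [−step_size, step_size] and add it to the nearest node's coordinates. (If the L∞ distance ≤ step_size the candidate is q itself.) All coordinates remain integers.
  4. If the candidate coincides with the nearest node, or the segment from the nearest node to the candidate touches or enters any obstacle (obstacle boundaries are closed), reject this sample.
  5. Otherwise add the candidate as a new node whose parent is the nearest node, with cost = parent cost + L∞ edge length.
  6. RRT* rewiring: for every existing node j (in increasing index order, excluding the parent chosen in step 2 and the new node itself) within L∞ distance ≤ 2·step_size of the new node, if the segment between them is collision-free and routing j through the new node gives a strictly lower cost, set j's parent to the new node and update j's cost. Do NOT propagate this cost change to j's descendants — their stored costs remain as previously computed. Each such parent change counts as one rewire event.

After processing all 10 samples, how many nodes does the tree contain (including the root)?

Node count: 8

1. q=(7,19) nearest=0 d=17 new=(7,8) → add node 1 parent=0 cost=6
2. q=(3,15) nearest=1 d=7 new=(3,14) → add node 2 parent=1 cost=12
3. q=(10,33) nearest=2 d=19 new=(9,20) → add node 3 parent=2 cost=18
4. q=(42,8) nearest=3 d=33 new=(15,14) → add node 4 parent=3 cost=24
5. q=(42,10) nearest=4 d=27 new=(21,10) → add node 5 parent=4 cost=30
6. q=(31,16) nearest=5 d=10 new=(27,16) → add node 6 parent=5 cost=36
7. q=(38,40) nearest=6 d=24 new=(33,22) → blocked by [27,36]×[22,33], reject
8. q=(14,39) nearest=3 d=19 new=(14,26) → blocked by [11,14]×[21,28], reject
9. q=(41,44) nearest=6 d=28 new=(33,22) → blocked by [27,36]×[22,33], reject
10. q=(8,28) nearest=3 d=8 new=(8,26) → add node 7 parent=3 cost=24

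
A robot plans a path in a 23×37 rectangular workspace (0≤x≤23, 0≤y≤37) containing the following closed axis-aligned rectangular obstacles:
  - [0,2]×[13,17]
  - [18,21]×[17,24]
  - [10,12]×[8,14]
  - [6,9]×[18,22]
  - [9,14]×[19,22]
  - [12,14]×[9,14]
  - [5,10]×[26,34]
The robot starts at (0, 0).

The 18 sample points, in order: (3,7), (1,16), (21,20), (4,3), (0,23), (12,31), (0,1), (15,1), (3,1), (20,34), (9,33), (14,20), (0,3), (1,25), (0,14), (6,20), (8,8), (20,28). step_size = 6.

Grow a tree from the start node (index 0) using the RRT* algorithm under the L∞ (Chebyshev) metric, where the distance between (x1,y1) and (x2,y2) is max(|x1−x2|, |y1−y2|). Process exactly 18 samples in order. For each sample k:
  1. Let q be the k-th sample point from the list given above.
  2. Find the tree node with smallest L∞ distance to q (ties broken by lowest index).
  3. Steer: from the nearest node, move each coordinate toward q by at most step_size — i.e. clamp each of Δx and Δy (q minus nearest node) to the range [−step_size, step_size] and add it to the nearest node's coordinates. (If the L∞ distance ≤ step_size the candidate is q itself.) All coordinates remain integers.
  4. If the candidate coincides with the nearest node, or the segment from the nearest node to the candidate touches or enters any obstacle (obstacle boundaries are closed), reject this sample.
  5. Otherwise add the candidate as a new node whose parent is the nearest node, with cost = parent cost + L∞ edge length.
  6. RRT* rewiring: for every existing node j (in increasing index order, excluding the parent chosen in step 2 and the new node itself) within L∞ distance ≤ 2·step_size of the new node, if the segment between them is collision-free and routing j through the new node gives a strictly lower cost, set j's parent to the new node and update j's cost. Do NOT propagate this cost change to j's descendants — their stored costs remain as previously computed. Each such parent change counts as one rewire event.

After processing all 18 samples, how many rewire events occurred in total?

Rewire events: 2

1. q=(3,7) nearest=0 d=7 new=(3,6) → add node 1 parent=0 cost=6
2. q=(1,16) nearest=1 d=10 new=(1,12) → add node 2 parent=1 cost=12
3. q=(21,20) nearest=1 d=18 new=(9,12) → add node 3 parent=1 cost=12
4. q=(4,3) nearest=1 d=3 new=(4,3) → add node 4 parent=1 cost=9
5. q=(0,23) nearest=2 d=11 new=(0,18) → blocked by [0,2]×[13,17], reject
6. q=(12,31) nearest=2 d=19 new=(7,18) → blocked by [0,2]×[13,17], reject
7. q=(0,1) nearest=0 d=1 new=(0,1) → add node 5 parent=0 cost=1; rewire 4→5 (5<9)
8. q=(15,1) nearest=3 d=11 new=(15,6) → blocked by [10,12]×[8,14], reject
9. q=(3,1) nearest=4 d=2 new=(3,1) → add node 6 parent=4 cost=7
10. q=(20,34) nearest=2 d=22 new=(7,18) → blocked by [0,2]×[13,17], reject
11. q=(9,33) nearest=2 d=21 new=(7,18) → blocked by [0,2]×[13,17], reject
12. q=(14,20) nearest=3 d=8 new=(14,18) → blocked by [10,12]×[8,14], reject
13. q=(0,3) nearest=5 d=2 new=(0,3) → add node 7 parent=5 cost=3; rewire 6→7 (6<7)
14. q=(1,25) nearest=2 d=13 new=(1,18) → blocked by [0,2]×[13,17], reject
15. q=(0,14) nearest=2 d=2 new=(0,14) → blocked by [0,2]×[13,17], reject
16. q=(6,20) nearest=2 d=8 new=(6,18) → blocked by [0,2]×[13,17], reject
17. q=(8,8) nearest=3 d=4 new=(8,8) → add node 8 parent=3 cost=16
18. q=(20,28) nearest=3 d=16 new=(15,18) → blocked by [10,12]×[8,14], reject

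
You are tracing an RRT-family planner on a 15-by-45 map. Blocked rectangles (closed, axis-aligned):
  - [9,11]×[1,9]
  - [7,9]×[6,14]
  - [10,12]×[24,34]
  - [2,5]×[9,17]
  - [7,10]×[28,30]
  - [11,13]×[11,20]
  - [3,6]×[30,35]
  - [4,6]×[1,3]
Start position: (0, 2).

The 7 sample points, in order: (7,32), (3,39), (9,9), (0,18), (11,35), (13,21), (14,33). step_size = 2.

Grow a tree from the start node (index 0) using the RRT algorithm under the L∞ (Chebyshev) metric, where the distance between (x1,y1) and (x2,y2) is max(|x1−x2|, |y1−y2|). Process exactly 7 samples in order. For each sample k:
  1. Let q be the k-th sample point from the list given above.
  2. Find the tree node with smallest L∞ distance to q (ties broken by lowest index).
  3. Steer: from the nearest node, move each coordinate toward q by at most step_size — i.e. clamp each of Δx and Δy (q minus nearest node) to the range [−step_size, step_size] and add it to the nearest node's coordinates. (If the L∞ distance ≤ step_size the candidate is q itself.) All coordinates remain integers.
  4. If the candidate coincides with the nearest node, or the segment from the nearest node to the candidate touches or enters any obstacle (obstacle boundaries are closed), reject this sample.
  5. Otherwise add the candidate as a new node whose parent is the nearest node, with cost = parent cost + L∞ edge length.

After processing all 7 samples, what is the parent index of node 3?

Parent of node 3: 2

1. q=(7,32) nearest=0 d=30 new=(2,4) → add node 1 parent=0 cost=2
2. q=(3,39) nearest=1 d=35 new=(3,6) → add node 2 parent=1 cost=4
3. q=(9,9) nearest=2 d=6 new=(5,8) → add node 3 parent=2 cost=6
4. q=(0,18) nearest=3 d=10 new=(3,10) → blocked by [2,5]×[9,17], reject
5. q=(11,35) nearest=3 d=27 new=(7,10) → blocked by [7,9]×[6,14], reject
6. q=(13,21) nearest=3 d=13 new=(7,10) → blocked by [7,9]×[6,14], reject
7. q=(14,33) nearest=3 d=25 new=(7,10) → blocked by [7,9]×[6,14], reject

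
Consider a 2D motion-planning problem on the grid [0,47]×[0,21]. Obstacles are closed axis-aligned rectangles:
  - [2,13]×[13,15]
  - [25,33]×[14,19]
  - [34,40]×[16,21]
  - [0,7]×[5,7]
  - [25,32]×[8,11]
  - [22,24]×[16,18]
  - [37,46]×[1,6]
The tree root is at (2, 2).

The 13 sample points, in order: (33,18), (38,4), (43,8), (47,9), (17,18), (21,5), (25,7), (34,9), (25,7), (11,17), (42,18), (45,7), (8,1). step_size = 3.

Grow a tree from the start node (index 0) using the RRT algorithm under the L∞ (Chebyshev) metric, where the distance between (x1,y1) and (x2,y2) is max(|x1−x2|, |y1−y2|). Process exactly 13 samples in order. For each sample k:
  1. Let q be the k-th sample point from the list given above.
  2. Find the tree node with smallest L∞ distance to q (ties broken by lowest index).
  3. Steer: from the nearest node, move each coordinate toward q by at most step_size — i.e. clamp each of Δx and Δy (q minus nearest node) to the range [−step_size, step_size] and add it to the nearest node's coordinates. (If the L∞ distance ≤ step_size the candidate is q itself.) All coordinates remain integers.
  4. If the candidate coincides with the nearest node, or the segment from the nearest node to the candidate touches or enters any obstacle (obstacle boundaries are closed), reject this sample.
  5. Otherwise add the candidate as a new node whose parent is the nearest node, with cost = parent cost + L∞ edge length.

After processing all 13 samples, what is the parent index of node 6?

1. q=(33,18) nearest=0 d=31 new=(5,5) → blocked by [0,7]×[5,7], reject
2. q=(38,4) nearest=0 d=36 new=(5,4) → add node 1 parent=0 cost=3
3. q=(43,8) nearest=1 d=38 new=(8,7) → blocked by [0,7]×[5,7], reject
4. q=(47,9) nearest=1 d=42 new=(8,7) → blocked by [0,7]×[5,7], reject
5. q=(17,18) nearest=1 d=14 new=(8,7) → blocked by [0,7]×[5,7], reject
6. q=(21,5) nearest=1 d=16 new=(8,5) → add node 2 parent=1 cost=6
7. q=(25,7) nearest=2 d=17 new=(11,7) → add node 3 parent=2 cost=9
8. q=(34,9) nearest=3 d=23 new=(14,9) → add node 4 parent=3 cost=12
9. q=(25,7) nearest=4 d=11 new=(17,7) → add node 5 parent=4 cost=15
10. q=(11,17) nearest=4 d=8 new=(11,12) → add node 6 parent=4 cost=15
11. q=(42,18) nearest=5 d=25 new=(20,10) → add node 7 parent=5 cost=18
12. q=(45,7) nearest=7 d=25 new=(23,7) → add node 8 parent=7 cost=21
13. q=(8,1) nearest=1 d=3 new=(8,1) → add node 9 parent=1 cost=6

Parent of node 6: 4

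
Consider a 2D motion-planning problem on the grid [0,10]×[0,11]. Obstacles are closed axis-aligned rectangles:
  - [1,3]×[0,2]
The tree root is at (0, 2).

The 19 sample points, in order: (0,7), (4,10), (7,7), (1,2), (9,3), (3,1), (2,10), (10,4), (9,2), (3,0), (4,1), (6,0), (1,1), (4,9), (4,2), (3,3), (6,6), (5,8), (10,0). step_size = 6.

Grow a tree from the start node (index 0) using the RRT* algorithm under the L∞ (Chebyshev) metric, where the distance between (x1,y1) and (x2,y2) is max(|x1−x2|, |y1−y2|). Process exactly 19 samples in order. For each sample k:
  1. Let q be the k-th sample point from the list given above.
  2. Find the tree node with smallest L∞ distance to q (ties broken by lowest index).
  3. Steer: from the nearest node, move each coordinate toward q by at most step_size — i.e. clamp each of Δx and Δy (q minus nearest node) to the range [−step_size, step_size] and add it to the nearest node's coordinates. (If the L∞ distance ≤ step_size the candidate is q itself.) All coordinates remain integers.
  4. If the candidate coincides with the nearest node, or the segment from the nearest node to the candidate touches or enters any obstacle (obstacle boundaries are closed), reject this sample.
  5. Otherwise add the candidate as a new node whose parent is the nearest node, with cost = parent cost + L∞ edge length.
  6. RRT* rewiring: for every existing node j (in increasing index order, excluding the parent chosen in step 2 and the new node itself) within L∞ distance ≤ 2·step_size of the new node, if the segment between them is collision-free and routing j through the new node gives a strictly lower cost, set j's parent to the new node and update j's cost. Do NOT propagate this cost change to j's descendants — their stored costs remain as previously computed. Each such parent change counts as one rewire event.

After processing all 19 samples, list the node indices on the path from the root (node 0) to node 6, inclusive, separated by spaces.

Path: 0 1 2 9 6

1. q=(0,7) nearest=0 d=5 new=(0,7) → add node 1 parent=0 cost=5
2. q=(4,10) nearest=1 d=4 new=(4,10) → add node 2 parent=1 cost=9
3. q=(7,7) nearest=2 d=3 new=(7,7) → add node 3 parent=2 cost=12
4. q=(1,2) nearest=0 d=1 new=(1,2) → blocked by [1,3]×[0,2], reject
5. q=(9,3) nearest=3 d=4 new=(9,3) → add node 4 parent=3 cost=16
6. q=(3,1) nearest=0 d=3 new=(3,1) → blocked by [1,3]×[0,2], reject
7. q=(2,10) nearest=2 d=2 new=(2,10) → add node 5 parent=2 cost=11
8. q=(10,4) nearest=4 d=1 new=(10,4) → add node 6 parent=4 cost=17
9. q=(9,2) nearest=4 d=1 new=(9,2) → add node 7 parent=4 cost=17
10. q=(3,0) nearest=0 d=3 new=(3,0) → blocked by [1,3]×[0,2], reject
11. q=(4,1) nearest=0 d=4 new=(4,1) → blocked by [1,3]×[0,2], reject
12. q=(6,0) nearest=4 d=3 new=(6,0) → add node 8 parent=4 cost=19
13. q=(1,1) nearest=0 d=1 new=(1,1) → blocked by [1,3]×[0,2], reject
14. q=(4,9) nearest=2 d=1 new=(4,9) → add node 9 parent=2 cost=10; rewire 6→9 (16<17)
15. q=(4,2) nearest=8 d=2 new=(4,2) → add node 10 parent=8 cost=21
16. q=(3,3) nearest=10 d=1 new=(3,3) → add node 11 parent=10 cost=22
17. q=(6,6) nearest=3 d=1 new=(6,6) → add node 12 parent=3 cost=13; rewire 10→12 (17<21); rewire 11→12 (16<22)
18. q=(5,8) nearest=9 d=1 new=(5,8) → add node 13 parent=9 cost=11
19. q=(10,0) nearest=7 d=2 new=(10,0) → add node 14 parent=7 cost=19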